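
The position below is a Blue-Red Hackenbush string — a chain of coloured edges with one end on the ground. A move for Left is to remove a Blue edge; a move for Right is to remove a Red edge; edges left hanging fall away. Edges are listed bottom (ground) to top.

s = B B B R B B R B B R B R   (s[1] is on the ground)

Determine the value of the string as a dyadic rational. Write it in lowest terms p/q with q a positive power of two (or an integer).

Build g(s[:k]) for k = 1..12, string s = B B B R B B R B B R B R.
g(B) = { 0 | — } so 1
g(BB) = { 0; 1 | — } so 2
g(BBB) = { 0; 1; 2 | — } so 3
g(BBBR) = { 0; 1; 2 | 3 } so 5/2
g(BBBRB) = { 0; 1; 2; 5/2 | 3 } so 11/4
g(BBBRBB) = { 0; 1; 2; 5/2; 11/4 | 3 } so 23/8
g(BBBRBBR) = { 0; 1; 2; 5/2; 11/4 | 23/8; 3 } so 45/16
g(BBBRBBRB) = { 0; 1; 2; 5/2; 11/4; 45/16 | 23/8; 3 } so 91/32
g(BBBRBBRBB) = { 0; 1; 2; 5/2; 11/4; 45/16; 91/32 | 23/8; 3 } so 183/64
g(BBBRBBRBBR) = { 0; 1; 2; 5/2; 11/4; 45/16; 91/32 | 183/64; 23/8; 3 } so 365/128
g(BBBRBBRBBRB) = { 0; 1; 2; 5/2; 11/4; 45/16; 91/32; 365/128 | 183/64; 23/8; 3 } so 731/256
g(BBBRBBRBBRBR) = { 0; 1; 2; 5/2; 11/4; 45/16; 91/32; 365/128 | 731/256; 183/64; 23/8; 3 } so 1461/512

1461/512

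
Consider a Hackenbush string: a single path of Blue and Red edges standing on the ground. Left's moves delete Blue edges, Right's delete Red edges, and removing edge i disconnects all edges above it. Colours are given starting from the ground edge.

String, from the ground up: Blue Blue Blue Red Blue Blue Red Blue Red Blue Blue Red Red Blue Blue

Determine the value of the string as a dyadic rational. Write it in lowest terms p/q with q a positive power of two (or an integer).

edge 1 of 15 (Blue): { 0 | — } -> 1
edge 2 of 15 (Blue): { 0, 1 | — } -> 2
edge 3 of 15 (Blue): { 0, 1, 2 | — } -> 3
edge 4 of 15 (Red): { 0, 1, 2 | 3 } -> 5/2
edge 5 of 15 (Blue): { 0, 1, 2, 5/2 | 3 } -> 11/4
edge 6 of 15 (Blue): { 0, 1, 2, 5/2, 11/4 | 3 } -> 23/8
edge 7 of 15 (Red): { 0, 1, 2, 5/2, 11/4 | 23/8, 3 } -> 45/16
edge 8 of 15 (Blue): { 0, 1, 2, 5/2, 11/4, 45/16 | 23/8, 3 } -> 91/32
edge 9 of 15 (Red): { 0, 1, 2, 5/2, 11/4, 45/16 | 91/32, 23/8, 3 } -> 181/64
edge 10 of 15 (Blue): { 0, 1, 2, 5/2, 11/4, 45/16, 181/64 | 91/32, 23/8, 3 } -> 363/128
edge 11 of 15 (Blue): { 0, 1, 2, 5/2, 11/4, 45/16, 181/64, 363/128 | 91/32, 23/8, 3 } -> 727/256
edge 12 of 15 (Red): { 0, 1, 2, 5/2, 11/4, 45/16, 181/64, 363/128 | 727/256, 91/32, 23/8, 3 } -> 1453/512
edge 13 of 15 (Red): { 0, 1, 2, 5/2, 11/4, 45/16, 181/64, 363/128 | 1453/512, 727/256, 91/32, 23/8, 3 } -> 2905/1024
edge 14 of 15 (Blue): { 0, 1, 2, 5/2, 11/4, 45/16, 181/64, 363/128, 2905/1024 | 1453/512, 727/256, 91/32, 23/8, 3 } -> 5811/2048
edge 15 of 15 (Blue): { 0, 1, 2, 5/2, 11/4, 45/16, 181/64, 363/128, 2905/1024, 5811/2048 | 1453/512, 727/256, 91/32, 23/8, 3 } -> 11623/4096

11623/4096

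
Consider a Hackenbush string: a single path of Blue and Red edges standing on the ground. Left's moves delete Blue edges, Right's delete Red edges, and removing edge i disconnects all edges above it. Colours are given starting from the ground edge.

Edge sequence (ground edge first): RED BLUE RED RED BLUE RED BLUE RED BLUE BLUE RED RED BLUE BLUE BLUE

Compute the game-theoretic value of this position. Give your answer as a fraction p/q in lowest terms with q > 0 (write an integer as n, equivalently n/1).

-13617/16384

1 of 15 · R · max L −∞ · min R 0 => -1
2 of 15 · RB · max L -1 · min R 0 => -1/2
3 of 15 · RBR · max L -1 · min R -1/2 => -3/4
4 of 15 · RBRR · max L -1 · min R -3/4 => -7/8
5 of 15 · RBRRB · max L -7/8 · min R -3/4 => -13/16
6 of 15 · RBRRBR · max L -7/8 · min R -13/16 => -27/32
7 of 15 · RBRRBRB · max L -27/32 · min R -13/16 => -53/64
8 of 15 · RBRRBRBR · max L -27/32 · min R -53/64 => -107/128
9 of 15 · RBRRBRBRB · max L -107/128 · min R -53/64 => -213/256
10 of 15 · RBRRBRBRBB · max L -213/256 · min R -53/64 => -425/512
11 of 15 · RBRRBRBRBBR · max L -213/256 · min R -425/512 => -851/1024
12 of 15 · RBRRBRBRBBRR · max L -213/256 · min R -851/1024 => -1703/2048
13 of 15 · RBRRBRBRBBRRB · max L -1703/2048 · min R -851/1024 => -3405/4096
14 of 15 · RBRRBRBRBBRRBB · max L -3405/4096 · min R -851/1024 => -6809/8192
15 of 15 · RBRRBRBRBBRRBBB · max L -6809/8192 · min R -851/1024 => -13617/16384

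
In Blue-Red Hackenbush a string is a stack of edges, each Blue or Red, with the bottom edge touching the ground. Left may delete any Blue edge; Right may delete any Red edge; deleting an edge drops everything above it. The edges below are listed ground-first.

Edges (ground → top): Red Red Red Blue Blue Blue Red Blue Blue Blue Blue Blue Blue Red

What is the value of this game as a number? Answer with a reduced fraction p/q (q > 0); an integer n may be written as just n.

edge 1 of 14 (Red): { — | 0 } -> -1
edge 2 of 14 (Red): { — | -1,0 } -> -2
edge 3 of 14 (Red): { — | -2,-1,0 } -> -3
edge 4 of 14 (Blue): { -3 | -2,-1,0 } -> -5/2
edge 5 of 14 (Blue): { -3,-5/2 | -2,-1,0 } -> -9/4
edge 6 of 14 (Blue): { -3,-5/2,-9/4 | -2,-1,0 } -> -17/8
edge 7 of 14 (Red): { -3,-5/2,-9/4 | -17/8,-2,-1,0 } -> -35/16
edge 8 of 14 (Blue): { -3,-5/2,-9/4,-35/16 | -17/8,-2,-1,0 } -> -69/32
edge 9 of 14 (Blue): { -3,-5/2,-9/4,-35/16,-69/32 | -17/8,-2,-1,0 } -> -137/64
edge 10 of 14 (Blue): { -3,-5/2,-9/4,-35/16,-69/32,-137/64 | -17/8,-2,-1,0 } -> -273/128
edge 11 of 14 (Blue): { -3,-5/2,-9/4,-35/16,-69/32,-137/64,-273/128 | -17/8,-2,-1,0 } -> -545/256
edge 12 of 14 (Blue): { -3,-5/2,-9/4,-35/16,-69/32,-137/64,-273/128,-545/256 | -17/8,-2,-1,0 } -> -1089/512
edge 13 of 14 (Blue): { -3,-5/2,-9/4,-35/16,-69/32,-137/64,-273/128,-545/256,-1089/512 | -17/8,-2,-1,0 } -> -2177/1024
edge 14 of 14 (Red): { -3,-5/2,-9/4,-35/16,-69/32,-137/64,-273/128,-545/256,-1089/512 | -2177/1024,-17/8,-2,-1,0 } -> -4355/2048

-4355/2048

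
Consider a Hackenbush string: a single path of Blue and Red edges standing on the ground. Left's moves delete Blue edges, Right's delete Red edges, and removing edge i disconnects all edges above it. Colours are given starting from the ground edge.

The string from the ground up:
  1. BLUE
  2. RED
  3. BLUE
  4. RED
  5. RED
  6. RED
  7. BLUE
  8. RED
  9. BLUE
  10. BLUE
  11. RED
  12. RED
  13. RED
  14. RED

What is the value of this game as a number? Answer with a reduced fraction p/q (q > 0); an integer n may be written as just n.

edge 1 of 14 (BLUE): { 0 |  } so 1
edge 2 of 14 (RED): { 0 | 1 } so 1/2
edge 3 of 14 (BLUE): { 0; 1/2 | 1 } so 3/4
edge 4 of 14 (RED): { 0; 1/2 | 3/4; 1 } so 5/8
edge 5 of 14 (RED): { 0; 1/2 | 5/8; 3/4; 1 } so 9/16
edge 6 of 14 (RED): { 0; 1/2 | 9/16; 5/8; 3/4; 1 } so 17/32
edge 7 of 14 (BLUE): { 0; 1/2; 17/32 | 9/16; 5/8; 3/4; 1 } so 35/64
edge 8 of 14 (RED): { 0; 1/2; 17/32 | 35/64; 9/16; 5/8; 3/4; 1 } so 69/128
edge 9 of 14 (BLUE): { 0; 1/2; 17/32; 69/128 | 35/64; 9/16; 5/8; 3/4; 1 } so 139/256
edge 10 of 14 (BLUE): { 0; 1/2; 17/32; 69/128; 139/256 | 35/64; 9/16; 5/8; 3/4; 1 } so 279/512
edge 11 of 14 (RED): { 0; 1/2; 17/32; 69/128; 139/256 | 279/512; 35/64; 9/16; 5/8; 3/4; 1 } so 557/1024
edge 12 of 14 (RED): { 0; 1/2; 17/32; 69/128; 139/256 | 557/1024; 279/512; 35/64; 9/16; 5/8; 3/4; 1 } so 1113/2048
edge 13 of 14 (RED): { 0; 1/2; 17/32; 69/128; 139/256 | 1113/2048; 557/1024; 279/512; 35/64; 9/16; 5/8; 3/4; 1 } so 2225/4096
edge 14 of 14 (RED): { 0; 1/2; 17/32; 69/128; 139/256 | 2225/4096; 1113/2048; 557/1024; 279/512; 35/64; 9/16; 5/8; 3/4; 1 } so 4449/8192

4449/8192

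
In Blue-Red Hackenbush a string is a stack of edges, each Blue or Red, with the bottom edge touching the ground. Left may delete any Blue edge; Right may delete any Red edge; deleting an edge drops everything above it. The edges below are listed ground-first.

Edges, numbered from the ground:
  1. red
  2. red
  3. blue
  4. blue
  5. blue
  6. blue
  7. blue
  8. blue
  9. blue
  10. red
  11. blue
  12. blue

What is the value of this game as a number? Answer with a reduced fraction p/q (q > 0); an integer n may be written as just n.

r: Left { none }, Right { 0 } ⇒ simplest -1
rr: Left { none }, Right { -1; 0 } ⇒ simplest -2
rrb: Left { -2 }, Right { -1; 0 } ⇒ simplest -3/2
rrbb: Left { -2; -3/2 }, Right { -1; 0 } ⇒ simplest -5/4
rrbbb: Left { -2; -3/2; -5/4 }, Right { -1; 0 } ⇒ simplest -9/8
rrbbbb: Left { -2; -3/2; -5/4; -9/8 }, Right { -1; 0 } ⇒ simplest -17/16
rrbbbbb: Left { -2; -3/2; -5/4; -9/8; -17/16 }, Right { -1; 0 } ⇒ simplest -33/32
rrbbbbbb: Left { -2; -3/2; -5/4; -9/8; -17/16; -33/32 }, Right { -1; 0 } ⇒ simplest -65/64
rrbbbbbbb: Left { -2; -3/2; -5/4; -9/8; -17/16; -33/32; -65/64 }, Right { -1; 0 } ⇒ simplest -129/128
rrbbbbbbbr: Left { -2; -3/2; -5/4; -9/8; -17/16; -33/32; -65/64 }, Right { -129/128; -1; 0 } ⇒ simplest -259/256
rrbbbbbbbrb: Left { -2; -3/2; -5/4; -9/8; -17/16; -33/32; -65/64; -259/256 }, Right { -129/128; -1; 0 } ⇒ simplest -517/512
rrbbbbbbbrbb: Left { -2; -3/2; -5/4; -9/8; -17/16; -33/32; -65/64; -259/256; -517/512 }, Right { -129/128; -1; 0 } ⇒ simplest -1033/1024

-1033/1024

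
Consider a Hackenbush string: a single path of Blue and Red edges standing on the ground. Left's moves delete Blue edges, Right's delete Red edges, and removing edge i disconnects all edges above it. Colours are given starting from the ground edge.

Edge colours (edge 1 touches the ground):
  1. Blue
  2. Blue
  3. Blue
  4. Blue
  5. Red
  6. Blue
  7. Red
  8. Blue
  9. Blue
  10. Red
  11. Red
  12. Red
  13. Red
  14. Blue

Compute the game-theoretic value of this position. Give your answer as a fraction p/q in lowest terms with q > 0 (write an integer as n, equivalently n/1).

B: Left { 0 }, Right { — } => simplest 1
BB: Left { 0; 1 }, Right { — } => simplest 2
BBB: Left { 0; 1; 2 }, Right { — } => simplest 3
BBBB: Left { 0; 1; 2; 3 }, Right { — } => simplest 4
BBBBR: Left { 0; 1; 2; 3 }, Right { 4 } => simplest 7/2
BBBBRB: Left { 0; 1; 2; 3; 7/2 }, Right { 4 } => simplest 15/4
BBBBRBR: Left { 0; 1; 2; 3; 7/2 }, Right { 15/4; 4 } => simplest 29/8
BBBBRBRB: Left { 0; 1; 2; 3; 7/2; 29/8 }, Right { 15/4; 4 } => simplest 59/16
BBBBRBRBB: Left { 0; 1; 2; 3; 7/2; 29/8; 59/16 }, Right { 15/4; 4 } => simplest 119/32
BBBBRBRBBR: Left { 0; 1; 2; 3; 7/2; 29/8; 59/16 }, Right { 119/32; 15/4; 4 } => simplest 237/64
BBBBRBRBBRR: Left { 0; 1; 2; 3; 7/2; 29/8; 59/16 }, Right { 237/64; 119/32; 15/4; 4 } => simplest 473/128
BBBBRBRBBRRR: Left { 0; 1; 2; 3; 7/2; 29/8; 59/16 }, Right { 473/128; 237/64; 119/32; 15/4; 4 } => simplest 945/256
BBBBRBRBBRRRR: Left { 0; 1; 2; 3; 7/2; 29/8; 59/16 }, Right { 945/256; 473/128; 237/64; 119/32; 15/4; 4 } => simplest 1889/512
BBBBRBRBBRRRRB: Left { 0; 1; 2; 3; 7/2; 29/8; 59/16; 1889/512 }, Right { 945/256; 473/128; 237/64; 119/32; 15/4; 4 } => simplest 3779/1024

3779/1024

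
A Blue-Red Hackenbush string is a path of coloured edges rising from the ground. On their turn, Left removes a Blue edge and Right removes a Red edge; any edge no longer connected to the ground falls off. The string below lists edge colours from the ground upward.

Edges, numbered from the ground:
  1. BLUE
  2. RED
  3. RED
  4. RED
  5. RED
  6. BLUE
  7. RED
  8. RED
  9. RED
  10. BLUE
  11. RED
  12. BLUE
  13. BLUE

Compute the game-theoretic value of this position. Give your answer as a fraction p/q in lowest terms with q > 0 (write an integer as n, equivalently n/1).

279/4096

step 1: add BLUE to get B; options L={ 0 } R={  } = 1
step 2: add RED to get BR; options L={ 0 } R={ 1 } = 1/2
step 3: add RED to get BRR; options L={ 0 } R={ 1/2,1 } = 1/4
step 4: add RED to get BRRR; options L={ 0 } R={ 1/4,1/2,1 } = 1/8
step 5: add RED to get BRRRR; options L={ 0 } R={ 1/8,1/4,1/2,1 } = 1/16
step 6: add BLUE to get BRRRRB; options L={ 0,1/16 } R={ 1/8,1/4,1/2,1 } = 3/32
step 7: add RED to get BRRRRBR; options L={ 0,1/16 } R={ 3/32,1/8,1/4,1/2,1 } = 5/64
step 8: add RED to get BRRRRBRR; options L={ 0,1/16 } R={ 5/64,3/32,1/8,1/4,1/2,1 } = 9/128
step 9: add RED to get BRRRRBRRR; options L={ 0,1/16 } R={ 9/128,5/64,3/32,1/8,1/4,1/2,1 } = 17/256
step 10: add BLUE to get BRRRRBRRRB; options L={ 0,1/16,17/256 } R={ 9/128,5/64,3/32,1/8,1/4,1/2,1 } = 35/512
step 11: add RED to get BRRRRBRRRBR; options L={ 0,1/16,17/256 } R={ 35/512,9/128,5/64,3/32,1/8,1/4,1/2,1 } = 69/1024
step 12: add BLUE to get BRRRRBRRRBRB; options L={ 0,1/16,17/256,69/1024 } R={ 35/512,9/128,5/64,3/32,1/8,1/4,1/2,1 } = 139/2048
step 13: add BLUE to get BRRRRBRRRBRBB; options L={ 0,1/16,17/256,69/1024,139/2048 } R={ 35/512,9/128,5/64,3/32,1/8,1/4,1/2,1 } = 279/4096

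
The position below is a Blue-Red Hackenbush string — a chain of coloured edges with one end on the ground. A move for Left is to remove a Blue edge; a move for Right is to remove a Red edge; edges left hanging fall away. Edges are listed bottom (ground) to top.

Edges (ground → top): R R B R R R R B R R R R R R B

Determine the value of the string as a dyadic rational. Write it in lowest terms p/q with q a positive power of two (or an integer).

-16125/8192

edge 1 of 15 (R): {  | 0 } => -1
edge 2 of 15 (R): {  | -1,0 } => -2
edge 3 of 15 (B): { -2 | -1,0 } => -3/2
edge 4 of 15 (R): { -2 | -3/2,-1,0 } => -7/4
edge 5 of 15 (R): { -2 | -7/4,-3/2,-1,0 } => -15/8
edge 6 of 15 (R): { -2 | -15/8,-7/4,-3/2,-1,0 } => -31/16
edge 7 of 15 (R): { -2 | -31/16,-15/8,-7/4,-3/2,-1,0 } => -63/32
edge 8 of 15 (B): { -2,-63/32 | -31/16,-15/8,-7/4,-3/2,-1,0 } => -125/64
edge 9 of 15 (R): { -2,-63/32 | -125/64,-31/16,-15/8,-7/4,-3/2,-1,0 } => -251/128
edge 10 of 15 (R): { -2,-63/32 | -251/128,-125/64,-31/16,-15/8,-7/4,-3/2,-1,0 } => -503/256
edge 11 of 15 (R): { -2,-63/32 | -503/256,-251/128,-125/64,-31/16,-15/8,-7/4,-3/2,-1,0 } => -1007/512
edge 12 of 15 (R): { -2,-63/32 | -1007/512,-503/256,-251/128,-125/64,-31/16,-15/8,-7/4,-3/2,-1,0 } => -2015/1024
edge 13 of 15 (R): { -2,-63/32 | -2015/1024,-1007/512,-503/256,-251/128,-125/64,-31/16,-15/8,-7/4,-3/2,-1,0 } => -4031/2048
edge 14 of 15 (R): { -2,-63/32 | -4031/2048,-2015/1024,-1007/512,-503/256,-251/128,-125/64,-31/16,-15/8,-7/4,-3/2,-1,0 } => -8063/4096
edge 15 of 15 (B): { -2,-63/32,-8063/4096 | -4031/2048,-2015/1024,-1007/512,-503/256,-251/128,-125/64,-31/16,-15/8,-7/4,-3/2,-1,0 } => -16125/8192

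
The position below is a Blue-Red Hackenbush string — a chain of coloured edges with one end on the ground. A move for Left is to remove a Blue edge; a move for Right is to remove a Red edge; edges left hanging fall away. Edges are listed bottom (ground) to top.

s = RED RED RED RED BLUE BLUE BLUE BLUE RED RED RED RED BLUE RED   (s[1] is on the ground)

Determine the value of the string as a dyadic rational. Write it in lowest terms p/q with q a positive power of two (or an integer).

edge 1 of 14 (RED): { none | 0 } gives -1
edge 2 of 14 (RED): { none | -1; 0 } gives -2
edge 3 of 14 (RED): { none | -2; -1; 0 } gives -3
edge 4 of 14 (RED): { none | -3; -2; -1; 0 } gives -4
edge 5 of 14 (BLUE): { -4 | -3; -2; -1; 0 } gives -7/2
edge 6 of 14 (BLUE): { -4; -7/2 | -3; -2; -1; 0 } gives -13/4
edge 7 of 14 (BLUE): { -4; -7/2; -13/4 | -3; -2; -1; 0 } gives -25/8
edge 8 of 14 (BLUE): { -4; -7/2; -13/4; -25/8 | -3; -2; -1; 0 } gives -49/16
edge 9 of 14 (RED): { -4; -7/2; -13/4; -25/8 | -49/16; -3; -2; -1; 0 } gives -99/32
edge 10 of 14 (RED): { -4; -7/2; -13/4; -25/8 | -99/32; -49/16; -3; -2; -1; 0 } gives -199/64
edge 11 of 14 (RED): { -4; -7/2; -13/4; -25/8 | -199/64; -99/32; -49/16; -3; -2; -1; 0 } gives -399/128
edge 12 of 14 (RED): { -4; -7/2; -13/4; -25/8 | -399/128; -199/64; -99/32; -49/16; -3; -2; -1; 0 } gives -799/256
edge 13 of 14 (BLUE): { -4; -7/2; -13/4; -25/8; -799/256 | -399/128; -199/64; -99/32; -49/16; -3; -2; -1; 0 } gives -1597/512
edge 14 of 14 (RED): { -4; -7/2; -13/4; -25/8; -799/256 | -1597/512; -399/128; -199/64; -99/32; -49/16; -3; -2; -1; 0 } gives -3195/1024

-3195/1024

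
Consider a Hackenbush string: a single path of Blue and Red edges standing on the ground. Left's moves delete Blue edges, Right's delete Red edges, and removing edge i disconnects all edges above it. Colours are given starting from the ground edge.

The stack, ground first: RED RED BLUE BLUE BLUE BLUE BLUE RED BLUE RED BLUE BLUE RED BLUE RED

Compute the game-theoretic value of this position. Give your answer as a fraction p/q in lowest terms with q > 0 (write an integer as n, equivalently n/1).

-8523/8192

R: Left { · }, Right { 0 } -> simplest -1
RR: Left { · }, Right { -1,0 } -> simplest -2
RRB: Left { -2 }, Right { -1,0 } -> simplest -3/2
RRBB: Left { -2,-3/2 }, Right { -1,0 } -> simplest -5/4
RRBBB: Left { -2,-3/2,-5/4 }, Right { -1,0 } -> simplest -9/8
RRBBBB: Left { -2,-3/2,-5/4,-9/8 }, Right { -1,0 } -> simplest -17/16
RRBBBBB: Left { -2,-3/2,-5/4,-9/8,-17/16 }, Right { -1,0 } -> simplest -33/32
RRBBBBBR: Left { -2,-3/2,-5/4,-9/8,-17/16 }, Right { -33/32,-1,0 } -> simplest -67/64
RRBBBBBRB: Left { -2,-3/2,-5/4,-9/8,-17/16,-67/64 }, Right { -33/32,-1,0 } -> simplest -133/128
RRBBBBBRBR: Left { -2,-3/2,-5/4,-9/8,-17/16,-67/64 }, Right { -133/128,-33/32,-1,0 } -> simplest -267/256
RRBBBBBRBRB: Left { -2,-3/2,-5/4,-9/8,-17/16,-67/64,-267/256 }, Right { -133/128,-33/32,-1,0 } -> simplest -533/512
RRBBBBBRBRBB: Left { -2,-3/2,-5/4,-9/8,-17/16,-67/64,-267/256,-533/512 }, Right { -133/128,-33/32,-1,0 } -> simplest -1065/1024
RRBBBBBRBRBBR: Left { -2,-3/2,-5/4,-9/8,-17/16,-67/64,-267/256,-533/512 }, Right { -1065/1024,-133/128,-33/32,-1,0 } -> simplest -2131/2048
RRBBBBBRBRBBRB: Left { -2,-3/2,-5/4,-9/8,-17/16,-67/64,-267/256,-533/512,-2131/2048 }, Right { -1065/1024,-133/128,-33/32,-1,0 } -> simplest -4261/4096
RRBBBBBRBRBBRBR: Left { -2,-3/2,-5/4,-9/8,-17/16,-67/64,-267/256,-533/512,-2131/2048 }, Right { -4261/4096,-1065/1024,-133/128,-33/32,-1,0 } -> simplest -8523/8192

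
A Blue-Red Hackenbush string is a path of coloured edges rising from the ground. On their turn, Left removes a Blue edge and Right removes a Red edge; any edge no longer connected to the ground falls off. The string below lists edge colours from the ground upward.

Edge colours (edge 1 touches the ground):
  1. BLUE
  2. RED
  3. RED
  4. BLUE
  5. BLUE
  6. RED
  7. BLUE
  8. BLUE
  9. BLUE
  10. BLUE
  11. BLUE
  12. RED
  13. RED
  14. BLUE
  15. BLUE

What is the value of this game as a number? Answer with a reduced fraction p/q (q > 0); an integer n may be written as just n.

7143/16384

B: Left { 0 }, Right { — } gives simplest 1
BR: Left { 0 }, Right { 1 } gives simplest 1/2
BRR: Left { 0 }, Right { 1/2, 1 } gives simplest 1/4
BRRB: Left { 0, 1/4 }, Right { 1/2, 1 } gives simplest 3/8
BRRBB: Left { 0, 1/4, 3/8 }, Right { 1/2, 1 } gives simplest 7/16
BRRBBR: Left { 0, 1/4, 3/8 }, Right { 7/16, 1/2, 1 } gives simplest 13/32
BRRBBRB: Left { 0, 1/4, 3/8, 13/32 }, Right { 7/16, 1/2, 1 } gives simplest 27/64
BRRBBRBB: Left { 0, 1/4, 3/8, 13/32, 27/64 }, Right { 7/16, 1/2, 1 } gives simplest 55/128
BRRBBRBBB: Left { 0, 1/4, 3/8, 13/32, 27/64, 55/128 }, Right { 7/16, 1/2, 1 } gives simplest 111/256
BRRBBRBBBB: Left { 0, 1/4, 3/8, 13/32, 27/64, 55/128, 111/256 }, Right { 7/16, 1/2, 1 } gives simplest 223/512
BRRBBRBBBBB: Left { 0, 1/4, 3/8, 13/32, 27/64, 55/128, 111/256, 223/512 }, Right { 7/16, 1/2, 1 } gives simplest 447/1024
BRRBBRBBBBBR: Left { 0, 1/4, 3/8, 13/32, 27/64, 55/128, 111/256, 223/512 }, Right { 447/1024, 7/16, 1/2, 1 } gives simplest 893/2048
BRRBBRBBBBBRR: Left { 0, 1/4, 3/8, 13/32, 27/64, 55/128, 111/256, 223/512 }, Right { 893/2048, 447/1024, 7/16, 1/2, 1 } gives simplest 1785/4096
BRRBBRBBBBBRRB: Left { 0, 1/4, 3/8, 13/32, 27/64, 55/128, 111/256, 223/512, 1785/4096 }, Right { 893/2048, 447/1024, 7/16, 1/2, 1 } gives simplest 3571/8192
BRRBBRBBBBBRRBB: Left { 0, 1/4, 3/8, 13/32, 27/64, 55/128, 111/256, 223/512, 1785/4096, 3571/8192 }, Right { 893/2048, 447/1024, 7/16, 1/2, 1 } gives simplest 7143/16384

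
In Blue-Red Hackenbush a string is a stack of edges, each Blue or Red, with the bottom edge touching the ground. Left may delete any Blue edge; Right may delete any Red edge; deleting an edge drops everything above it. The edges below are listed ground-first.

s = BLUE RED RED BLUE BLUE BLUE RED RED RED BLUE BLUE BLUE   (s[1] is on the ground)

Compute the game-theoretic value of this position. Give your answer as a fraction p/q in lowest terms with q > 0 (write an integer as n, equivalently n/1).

step 1: add BLUE to get B; options L={ 0 } R={ — } gives 1
step 2: add RED to get BR; options L={ 0 } R={ 1 } gives 1/2
step 3: add RED to get BRR; options L={ 0 } R={ 1/2, 1 } gives 1/4
step 4: add BLUE to get BRRB; options L={ 0, 1/4 } R={ 1/2, 1 } gives 3/8
step 5: add BLUE to get BRRBB; options L={ 0, 1/4, 3/8 } R={ 1/2, 1 } gives 7/16
step 6: add BLUE to get BRRBBB; options L={ 0, 1/4, 3/8, 7/16 } R={ 1/2, 1 } gives 15/32
step 7: add RED to get BRRBBBR; options L={ 0, 1/4, 3/8, 7/16 } R={ 15/32, 1/2, 1 } gives 29/64
step 8: add RED to get BRRBBBRR; options L={ 0, 1/4, 3/8, 7/16 } R={ 29/64, 15/32, 1/2, 1 } gives 57/128
step 9: add RED to get BRRBBBRRR; options L={ 0, 1/4, 3/8, 7/16 } R={ 57/128, 29/64, 15/32, 1/2, 1 } gives 113/256
step 10: add BLUE to get BRRBBBRRRB; options L={ 0, 1/4, 3/8, 7/16, 113/256 } R={ 57/128, 29/64, 15/32, 1/2, 1 } gives 227/512
step 11: add BLUE to get BRRBBBRRRBB; options L={ 0, 1/4, 3/8, 7/16, 113/256, 227/512 } R={ 57/128, 29/64, 15/32, 1/2, 1 } gives 455/1024
step 12: add BLUE to get BRRBBBRRRBBB; options L={ 0, 1/4, 3/8, 7/16, 113/256, 227/512, 455/1024 } R={ 57/128, 29/64, 15/32, 1/2, 1 } gives 911/2048

911/2048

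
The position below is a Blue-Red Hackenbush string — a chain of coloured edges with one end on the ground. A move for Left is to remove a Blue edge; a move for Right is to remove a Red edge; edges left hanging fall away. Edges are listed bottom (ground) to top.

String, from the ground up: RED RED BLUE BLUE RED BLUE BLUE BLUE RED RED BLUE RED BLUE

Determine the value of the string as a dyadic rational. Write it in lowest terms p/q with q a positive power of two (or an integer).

-2613/2048

Prefix values for RED RED BLUE BLUE RED BLUE BLUE BLUE RED RED BLUE RED BLUE via {L|R} + simplicity:
R: Left { · }, Right { 0 } = simplest -1
RR: Left { · }, Right { -1,0 } = simplest -2
RRB: Left { -2 }, Right { -1,0 } = simplest -3/2
RRBB: Left { -2,-3/2 }, Right { -1,0 } = simplest -5/4
RRBBR: Left { -2,-3/2 }, Right { -5/4,-1,0 } = simplest -11/8
RRBBRB: Left { -2,-3/2,-11/8 }, Right { -5/4,-1,0 } = simplest -21/16
RRBBRBB: Left { -2,-3/2,-11/8,-21/16 }, Right { -5/4,-1,0 } = simplest -41/32
RRBBRBBB: Left { -2,-3/2,-11/8,-21/16,-41/32 }, Right { -5/4,-1,0 } = simplest -81/64
RRBBRBBBR: Left { -2,-3/2,-11/8,-21/16,-41/32 }, Right { -81/64,-5/4,-1,0 } = simplest -163/128
RRBBRBBBRR: Left { -2,-3/2,-11/8,-21/16,-41/32 }, Right { -163/128,-81/64,-5/4,-1,0 } = simplest -327/256
RRBBRBBBRRB: Left { -2,-3/2,-11/8,-21/16,-41/32,-327/256 }, Right { -163/128,-81/64,-5/4,-1,0 } = simplest -653/512
RRBBRBBBRRBR: Left { -2,-3/2,-11/8,-21/16,-41/32,-327/256 }, Right { -653/512,-163/128,-81/64,-5/4,-1,0 } = simplest -1307/1024
RRBBRBBBRRBRB: Left { -2,-3/2,-11/8,-21/16,-41/32,-327/256,-1307/1024 }, Right { -653/512,-163/128,-81/64,-5/4,-1,0 } = simplest -2613/2048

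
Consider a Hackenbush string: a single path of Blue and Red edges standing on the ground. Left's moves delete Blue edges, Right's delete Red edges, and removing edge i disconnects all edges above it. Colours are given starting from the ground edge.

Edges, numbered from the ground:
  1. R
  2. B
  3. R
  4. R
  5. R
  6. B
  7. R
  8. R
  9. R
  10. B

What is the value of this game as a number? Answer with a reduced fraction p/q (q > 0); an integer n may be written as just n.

-477/512

Build G(s[:k]) for k = 1..10, string s = R B R R R B R R R B.
R: Left { (no moves) }, Right { 0 } gives simplest -1
RB: Left { -1 }, Right { 0 } gives simplest -1/2
RBR: Left { -1 }, Right { -1/2,0 } gives simplest -3/4
RBRR: Left { -1 }, Right { -3/4,-1/2,0 } gives simplest -7/8
RBRRR: Left { -1 }, Right { -7/8,-3/4,-1/2,0 } gives simplest -15/16
RBRRRB: Left { -1,-15/16 }, Right { -7/8,-3/4,-1/2,0 } gives simplest -29/32
RBRRRBR: Left { -1,-15/16 }, Right { -29/32,-7/8,-3/4,-1/2,0 } gives simplest -59/64
RBRRRBRR: Left { -1,-15/16 }, Right { -59/64,-29/32,-7/8,-3/4,-1/2,0 } gives simplest -119/128
RBRRRBRRR: Left { -1,-15/16 }, Right { -119/128,-59/64,-29/32,-7/8,-3/4,-1/2,0 } gives simplest -239/256
RBRRRBRRRB: Left { -1,-15/16,-239/256 }, Right { -119/128,-59/64,-29/32,-7/8,-3/4,-1/2,0 } gives simplest -477/512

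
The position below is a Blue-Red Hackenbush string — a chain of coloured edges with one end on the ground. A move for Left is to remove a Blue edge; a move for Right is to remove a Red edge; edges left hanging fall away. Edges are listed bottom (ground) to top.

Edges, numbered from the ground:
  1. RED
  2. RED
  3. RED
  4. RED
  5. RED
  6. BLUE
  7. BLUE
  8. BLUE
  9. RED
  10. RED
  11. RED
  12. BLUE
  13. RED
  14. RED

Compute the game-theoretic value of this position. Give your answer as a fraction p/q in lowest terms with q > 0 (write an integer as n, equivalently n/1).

edge 1 of 14 (RED): { — | 0 } -> -1
edge 2 of 14 (RED): { — | -1; 0 } -> -2
edge 3 of 14 (RED): { — | -2; -1; 0 } -> -3
edge 4 of 14 (RED): { — | -3; -2; -1; 0 } -> -4
edge 5 of 14 (RED): { — | -4; -3; -2; -1; 0 } -> -5
edge 6 of 14 (BLUE): { -5 | -4; -3; -2; -1; 0 } -> -9/2
edge 7 of 14 (BLUE): { -5; -9/2 | -4; -3; -2; -1; 0 } -> -17/4
edge 8 of 14 (BLUE): { -5; -9/2; -17/4 | -4; -3; -2; -1; 0 } -> -33/8
edge 9 of 14 (RED): { -5; -9/2; -17/4 | -33/8; -4; -3; -2; -1; 0 } -> -67/16
edge 10 of 14 (RED): { -5; -9/2; -17/4 | -67/16; -33/8; -4; -3; -2; -1; 0 } -> -135/32
edge 11 of 14 (RED): { -5; -9/2; -17/4 | -135/32; -67/16; -33/8; -4; -3; -2; -1; 0 } -> -271/64
edge 12 of 14 (BLUE): { -5; -9/2; -17/4; -271/64 | -135/32; -67/16; -33/8; -4; -3; -2; -1; 0 } -> -541/128
edge 13 of 14 (RED): { -5; -9/2; -17/4; -271/64 | -541/128; -135/32; -67/16; -33/8; -4; -3; -2; -1; 0 } -> -1083/256
edge 14 of 14 (RED): { -5; -9/2; -17/4; -271/64 | -1083/256; -541/128; -135/32; -67/16; -33/8; -4; -3; -2; -1; 0 } -> -2167/512

-2167/512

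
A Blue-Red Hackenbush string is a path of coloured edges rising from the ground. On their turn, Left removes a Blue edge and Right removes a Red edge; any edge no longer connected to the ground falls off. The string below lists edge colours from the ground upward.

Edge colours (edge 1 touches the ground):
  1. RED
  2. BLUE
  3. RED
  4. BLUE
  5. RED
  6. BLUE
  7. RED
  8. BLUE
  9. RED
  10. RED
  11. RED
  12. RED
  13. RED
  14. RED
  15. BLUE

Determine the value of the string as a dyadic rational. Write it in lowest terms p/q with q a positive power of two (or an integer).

-11005/16384

Prefix values for RED BLUE RED BLUE RED BLUE RED BLUE RED RED RED RED RED RED BLUE via {L|R} + simplicity:
R: Left { ∅ }, Right { 0 } = simplest -1
RB: Left { -1 }, Right { 0 } = simplest -1/2
RBR: Left { -1 }, Right { -1/2, 0 } = simplest -3/4
RBRB: Left { -1, -3/4 }, Right { -1/2, 0 } = simplest -5/8
RBRBR: Left { -1, -3/4 }, Right { -5/8, -1/2, 0 } = simplest -11/16
RBRBRB: Left { -1, -3/4, -11/16 }, Right { -5/8, -1/2, 0 } = simplest -21/32
RBRBRBR: Left { -1, -3/4, -11/16 }, Right { -21/32, -5/8, -1/2, 0 } = simplest -43/64
RBRBRBRB: Left { -1, -3/4, -11/16, -43/64 }, Right { -21/32, -5/8, -1/2, 0 } = simplest -85/128
RBRBRBRBR: Left { -1, -3/4, -11/16, -43/64 }, Right { -85/128, -21/32, -5/8, -1/2, 0 } = simplest -171/256
RBRBRBRBRR: Left { -1, -3/4, -11/16, -43/64 }, Right { -171/256, -85/128, -21/32, -5/8, -1/2, 0 } = simplest -343/512
RBRBRBRBRRR: Left { -1, -3/4, -11/16, -43/64 }, Right { -343/512, -171/256, -85/128, -21/32, -5/8, -1/2, 0 } = simplest -687/1024
RBRBRBRBRRRR: Left { -1, -3/4, -11/16, -43/64 }, Right { -687/1024, -343/512, -171/256, -85/128, -21/32, -5/8, -1/2, 0 } = simplest -1375/2048
RBRBRBRBRRRRR: Left { -1, -3/4, -11/16, -43/64 }, Right { -1375/2048, -687/1024, -343/512, -171/256, -85/128, -21/32, -5/8, -1/2, 0 } = simplest -2751/4096
RBRBRBRBRRRRRR: Left { -1, -3/4, -11/16, -43/64 }, Right { -2751/4096, -1375/2048, -687/1024, -343/512, -171/256, -85/128, -21/32, -5/8, -1/2, 0 } = simplest -5503/8192
RBRBRBRBRRRRRRB: Left { -1, -3/4, -11/16, -43/64, -5503/8192 }, Right { -2751/4096, -1375/2048, -687/1024, -343/512, -171/256, -85/128, -21/32, -5/8, -1/2, 0 } = simplest -11005/16384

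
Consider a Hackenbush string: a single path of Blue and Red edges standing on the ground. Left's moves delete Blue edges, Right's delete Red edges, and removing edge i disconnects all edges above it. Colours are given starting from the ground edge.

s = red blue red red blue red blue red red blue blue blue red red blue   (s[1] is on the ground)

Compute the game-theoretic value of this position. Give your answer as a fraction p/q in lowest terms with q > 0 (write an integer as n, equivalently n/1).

step 1: add red to get r; options L={ — } R={ 0 } ⇒ -1
step 2: add blue to get rb; options L={ -1 } R={ 0 } ⇒ -1/2
step 3: add red to get rbr; options L={ -1 } R={ -1/2,0 } ⇒ -3/4
step 4: add red to get rbrr; options L={ -1 } R={ -3/4,-1/2,0 } ⇒ -7/8
step 5: add blue to get rbrrb; options L={ -1,-7/8 } R={ -3/4,-1/2,0 } ⇒ -13/16
step 6: add red to get rbrrbr; options L={ -1,-7/8 } R={ -13/16,-3/4,-1/2,0 } ⇒ -27/32
step 7: add blue to get rbrrbrb; options L={ -1,-7/8,-27/32 } R={ -13/16,-3/4,-1/2,0 } ⇒ -53/64
step 8: add red to get rbrrbrbr; options L={ -1,-7/8,-27/32 } R={ -53/64,-13/16,-3/4,-1/2,0 } ⇒ -107/128
step 9: add red to get rbrrbrbrr; options L={ -1,-7/8,-27/32 } R={ -107/128,-53/64,-13/16,-3/4,-1/2,0 } ⇒ -215/256
step 10: add blue to get rbrrbrbrrb; options L={ -1,-7/8,-27/32,-215/256 } R={ -107/128,-53/64,-13/16,-3/4,-1/2,0 } ⇒ -429/512
step 11: add blue to get rbrrbrbrrbb; options L={ -1,-7/8,-27/32,-215/256,-429/512 } R={ -107/128,-53/64,-13/16,-3/4,-1/2,0 } ⇒ -857/1024
step 12: add blue to get rbrrbrbrrbbb; options L={ -1,-7/8,-27/32,-215/256,-429/512,-857/1024 } R={ -107/128,-53/64,-13/16,-3/4,-1/2,0 } ⇒ -1713/2048
step 13: add red to get rbrrbrbrrbbbr; options L={ -1,-7/8,-27/32,-215/256,-429/512,-857/1024 } R={ -1713/2048,-107/128,-53/64,-13/16,-3/4,-1/2,0 } ⇒ -3427/4096
step 14: add red to get rbrrbrbrrbbbrr; options L={ -1,-7/8,-27/32,-215/256,-429/512,-857/1024 } R={ -3427/4096,-1713/2048,-107/128,-53/64,-13/16,-3/4,-1/2,0 } ⇒ -6855/8192
step 15: add blue to get rbrrbrbrrbbbrrb; options L={ -1,-7/8,-27/32,-215/256,-429/512,-857/1024,-6855/8192 } R={ -3427/4096,-1713/2048,-107/128,-53/64,-13/16,-3/4,-1/2,0 } ⇒ -13709/16384

-13709/16384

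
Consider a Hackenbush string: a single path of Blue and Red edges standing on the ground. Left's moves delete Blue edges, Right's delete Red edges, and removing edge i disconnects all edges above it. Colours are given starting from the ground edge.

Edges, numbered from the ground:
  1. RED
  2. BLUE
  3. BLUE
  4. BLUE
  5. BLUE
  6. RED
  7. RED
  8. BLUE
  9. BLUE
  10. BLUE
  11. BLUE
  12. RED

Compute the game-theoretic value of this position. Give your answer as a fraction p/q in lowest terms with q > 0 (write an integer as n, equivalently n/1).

edge 1 of 12 (RED): { ∅ | 0 } => -1
edge 2 of 12 (BLUE): { -1 | 0 } => -1/2
edge 3 of 12 (BLUE): { -1, -1/2 | 0 } => -1/4
edge 4 of 12 (BLUE): { -1, -1/2, -1/4 | 0 } => -1/8
edge 5 of 12 (BLUE): { -1, -1/2, -1/4, -1/8 | 0 } => -1/16
edge 6 of 12 (RED): { -1, -1/2, -1/4, -1/8 | -1/16, 0 } => -3/32
edge 7 of 12 (RED): { -1, -1/2, -1/4, -1/8 | -3/32, -1/16, 0 } => -7/64
edge 8 of 12 (BLUE): { -1, -1/2, -1/4, -1/8, -7/64 | -3/32, -1/16, 0 } => -13/128
edge 9 of 12 (BLUE): { -1, -1/2, -1/4, -1/8, -7/64, -13/128 | -3/32, -1/16, 0 } => -25/256
edge 10 of 12 (BLUE): { -1, -1/2, -1/4, -1/8, -7/64, -13/128, -25/256 | -3/32, -1/16, 0 } => -49/512
edge 11 of 12 (BLUE): { -1, -1/2, -1/4, -1/8, -7/64, -13/128, -25/256, -49/512 | -3/32, -1/16, 0 } => -97/1024
edge 12 of 12 (RED): { -1, -1/2, -1/4, -1/8, -7/64, -13/128, -25/256, -49/512 | -97/1024, -3/32, -1/16, 0 } => -195/2048

-195/2048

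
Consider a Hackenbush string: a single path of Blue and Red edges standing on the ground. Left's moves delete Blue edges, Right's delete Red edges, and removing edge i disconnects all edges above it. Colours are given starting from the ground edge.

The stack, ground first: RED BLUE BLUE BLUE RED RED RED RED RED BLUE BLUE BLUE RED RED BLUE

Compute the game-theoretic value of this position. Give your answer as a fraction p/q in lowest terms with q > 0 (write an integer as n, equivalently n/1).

-3981/16384

1 of 15 · R · max L −∞ · min R 0 => -1
2 of 15 · RB · max L -1 · min R 0 => -1/2
3 of 15 · RBB · max L -1/2 · min R 0 => -1/4
4 of 15 · RBBB · max L -1/4 · min R 0 => -1/8
5 of 15 · RBBBR · max L -1/4 · min R -1/8 => -3/16
6 of 15 · RBBBRR · max L -1/4 · min R -3/16 => -7/32
7 of 15 · RBBBRRR · max L -1/4 · min R -7/32 => -15/64
8 of 15 · RBBBRRRR · max L -1/4 · min R -15/64 => -31/128
9 of 15 · RBBBRRRRR · max L -1/4 · min R -31/128 => -63/256
10 of 15 · RBBBRRRRRB · max L -63/256 · min R -31/128 => -125/512
11 of 15 · RBBBRRRRRBB · max L -125/512 · min R -31/128 => -249/1024
12 of 15 · RBBBRRRRRBBB · max L -249/1024 · min R -31/128 => -497/2048
13 of 15 · RBBBRRRRRBBBR · max L -249/1024 · min R -497/2048 => -995/4096
14 of 15 · RBBBRRRRRBBBRR · max L -249/1024 · min R -995/4096 => -1991/8192
15 of 15 · RBBBRRRRRBBBRRB · max L -1991/8192 · min R -995/4096 => -3981/16384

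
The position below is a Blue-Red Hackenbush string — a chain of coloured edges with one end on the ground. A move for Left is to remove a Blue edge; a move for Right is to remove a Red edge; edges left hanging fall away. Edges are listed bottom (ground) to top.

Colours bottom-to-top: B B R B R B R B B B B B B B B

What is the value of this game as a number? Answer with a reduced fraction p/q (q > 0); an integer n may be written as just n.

Recurse on prefixes of the 15-edge string B B R B R B R B B B B B B B B:
g_1 [B]  L=[0]  R=[none]  — 1
g_2 [BB]  L=[0 1]  R=[none]  — 2
g_3 [BBR]  L=[0 1]  R=[2]  — 3/2
g_4 [BBRB]  L=[0 1 3/2]  R=[2]  — 7/4
g_5 [BBRBR]  L=[0 1 3/2]  R=[7/4 2]  — 13/8
g_6 [BBRBRB]  L=[0 1 3/2 13/8]  R=[7/4 2]  — 27/16
g_7 [BBRBRBR]  L=[0 1 3/2 13/8]  R=[27/16 7/4 2]  — 53/32
g_8 [BBRBRBRB]  L=[0 1 3/2 13/8 53/32]  R=[27/16 7/4 2]  — 107/64
g_9 [BBRBRBRBB]  L=[0 1 3/2 13/8 53/32 107/64]  R=[27/16 7/4 2]  — 215/128
g_10 [BBRBRBRBBB]  L=[0 1 3/2 13/8 53/32 107/64 215/128]  R=[27/16 7/4 2]  — 431/256
g_11 [BBRBRBRBBBB]  L=[0 1 3/2 13/8 53/32 107/64 215/128 431/256]  R=[27/16 7/4 2]  — 863/512
g_12 [BBRBRBRBBBBB]  L=[0 1 3/2 13/8 53/32 107/64 215/128 431/256 863/512]  R=[27/16 7/4 2]  — 1727/1024
g_13 [BBRBRBRBBBBBB]  L=[0 1 3/2 13/8 53/32 107/64 215/128 431/256 863/512 1727/1024]  R=[27/16 7/4 2]  — 3455/2048
g_14 [BBRBRBRBBBBBBB]  L=[0 1 3/2 13/8 53/32 107/64 215/128 431/256 863/512 1727/1024 3455/2048]  R=[27/16 7/4 2]  — 6911/4096
g_15 [BBRBRBRBBBBBBBB]  L=[0 1 3/2 13/8 53/32 107/64 215/128 431/256 863/512 1727/1024 3455/2048 6911/4096]  R=[27/16 7/4 2]  — 13823/8192

13823/8192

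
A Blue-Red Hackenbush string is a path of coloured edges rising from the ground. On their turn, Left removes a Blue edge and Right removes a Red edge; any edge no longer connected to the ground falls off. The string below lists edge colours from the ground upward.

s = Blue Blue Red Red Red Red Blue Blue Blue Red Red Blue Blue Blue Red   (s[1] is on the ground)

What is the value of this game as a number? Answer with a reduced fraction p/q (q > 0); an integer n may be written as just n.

9117/8192

Prefix values for Blue Blue Red Red Red Red Blue Blue Blue Red Red Blue Blue Blue Red via {L|R} + simplicity:
edge 1 of 15 (Blue): { 0 | · } => 1
edge 2 of 15 (Blue): { 0, 1 | · } => 2
edge 3 of 15 (Red): { 0, 1 | 2 } => 3/2
edge 4 of 15 (Red): { 0, 1 | 3/2, 2 } => 5/4
edge 5 of 15 (Red): { 0, 1 | 5/4, 3/2, 2 } => 9/8
edge 6 of 15 (Red): { 0, 1 | 9/8, 5/4, 3/2, 2 } => 17/16
edge 7 of 15 (Blue): { 0, 1, 17/16 | 9/8, 5/4, 3/2, 2 } => 35/32
edge 8 of 15 (Blue): { 0, 1, 17/16, 35/32 | 9/8, 5/4, 3/2, 2 } => 71/64
edge 9 of 15 (Blue): { 0, 1, 17/16, 35/32, 71/64 | 9/8, 5/4, 3/2, 2 } => 143/128
edge 10 of 15 (Red): { 0, 1, 17/16, 35/32, 71/64 | 143/128, 9/8, 5/4, 3/2, 2 } => 285/256
edge 11 of 15 (Red): { 0, 1, 17/16, 35/32, 71/64 | 285/256, 143/128, 9/8, 5/4, 3/2, 2 } => 569/512
edge 12 of 15 (Blue): { 0, 1, 17/16, 35/32, 71/64, 569/512 | 285/256, 143/128, 9/8, 5/4, 3/2, 2 } => 1139/1024
edge 13 of 15 (Blue): { 0, 1, 17/16, 35/32, 71/64, 569/512, 1139/1024 | 285/256, 143/128, 9/8, 5/4, 3/2, 2 } => 2279/2048
edge 14 of 15 (Blue): { 0, 1, 17/16, 35/32, 71/64, 569/512, 1139/1024, 2279/2048 | 285/256, 143/128, 9/8, 5/4, 3/2, 2 } => 4559/4096
edge 15 of 15 (Red): { 0, 1, 17/16, 35/32, 71/64, 569/512, 1139/1024, 2279/2048 | 4559/4096, 285/256, 143/128, 9/8, 5/4, 3/2, 2 } => 9117/8192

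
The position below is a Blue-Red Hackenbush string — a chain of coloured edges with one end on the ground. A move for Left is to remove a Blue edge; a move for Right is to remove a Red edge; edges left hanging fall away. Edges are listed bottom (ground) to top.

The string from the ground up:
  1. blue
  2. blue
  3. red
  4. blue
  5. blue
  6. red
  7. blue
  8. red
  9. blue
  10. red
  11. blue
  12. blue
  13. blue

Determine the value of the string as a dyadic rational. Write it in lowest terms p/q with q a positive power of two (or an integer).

3759/2048

Prefix values for blue blue red blue blue red blue red blue red blue blue blue via {L|R} + simplicity:
step 1: add blue to get b; options L={ 0 } R={ (no moves) } = 1
step 2: add blue to get bb; options L={ 0,1 } R={ (no moves) } = 2
step 3: add red to get bbr; options L={ 0,1 } R={ 2 } = 3/2
step 4: add blue to get bbrb; options L={ 0,1,3/2 } R={ 2 } = 7/4
step 5: add blue to get bbrbb; options L={ 0,1,3/2,7/4 } R={ 2 } = 15/8
step 6: add red to get bbrbbr; options L={ 0,1,3/2,7/4 } R={ 15/8,2 } = 29/16
step 7: add blue to get bbrbbrb; options L={ 0,1,3/2,7/4,29/16 } R={ 15/8,2 } = 59/32
step 8: add red to get bbrbbrbr; options L={ 0,1,3/2,7/4,29/16 } R={ 59/32,15/8,2 } = 117/64
step 9: add blue to get bbrbbrbrb; options L={ 0,1,3/2,7/4,29/16,117/64 } R={ 59/32,15/8,2 } = 235/128
step 10: add red to get bbrbbrbrbr; options L={ 0,1,3/2,7/4,29/16,117/64 } R={ 235/128,59/32,15/8,2 } = 469/256
step 11: add blue to get bbrbbrbrbrb; options L={ 0,1,3/2,7/4,29/16,117/64,469/256 } R={ 235/128,59/32,15/8,2 } = 939/512
step 12: add blue to get bbrbbrbrbrbb; options L={ 0,1,3/2,7/4,29/16,117/64,469/256,939/512 } R={ 235/128,59/32,15/8,2 } = 1879/1024
step 13: add blue to get bbrbbrbrbrbbb; options L={ 0,1,3/2,7/4,29/16,117/64,469/256,939/512,1879/1024 } R={ 235/128,59/32,15/8,2 } = 3759/2048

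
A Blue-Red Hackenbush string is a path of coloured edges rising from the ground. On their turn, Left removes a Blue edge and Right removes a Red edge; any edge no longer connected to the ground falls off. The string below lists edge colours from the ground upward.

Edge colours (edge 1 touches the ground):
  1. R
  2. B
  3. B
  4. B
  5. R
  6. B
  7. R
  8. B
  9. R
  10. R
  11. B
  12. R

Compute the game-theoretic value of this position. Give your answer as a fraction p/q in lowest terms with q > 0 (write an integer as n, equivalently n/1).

Recurse on prefixes of the 12-edge string R B B B R B R B R R B R:
v(R) = { — | 0 } = -1
v(RB) = { -1 | 0 } = -1/2
v(RBB) = { -1,-1/2 | 0 } = -1/4
v(RBBB) = { -1,-1/2,-1/4 | 0 } = -1/8
v(RBBBR) = { -1,-1/2,-1/4 | -1/8,0 } = -3/16
v(RBBBRB) = { -1,-1/2,-1/4,-3/16 | -1/8,0 } = -5/32
v(RBBBRBR) = { -1,-1/2,-1/4,-3/16 | -5/32,-1/8,0 } = -11/64
v(RBBBRBRB) = { -1,-1/2,-1/4,-3/16,-11/64 | -5/32,-1/8,0 } = -21/128
v(RBBBRBRBR) = { -1,-1/2,-1/4,-3/16,-11/64 | -21/128,-5/32,-1/8,0 } = -43/256
v(RBBBRBRBRR) = { -1,-1/2,-1/4,-3/16,-11/64 | -43/256,-21/128,-5/32,-1/8,0 } = -87/512
v(RBBBRBRBRRB) = { -1,-1/2,-1/4,-3/16,-11/64,-87/512 | -43/256,-21/128,-5/32,-1/8,0 } = -173/1024
v(RBBBRBRBRRBR) = { -1,-1/2,-1/4,-3/16,-11/64,-87/512 | -173/1024,-43/256,-21/128,-5/32,-1/8,0 } = -347/2048

-347/2048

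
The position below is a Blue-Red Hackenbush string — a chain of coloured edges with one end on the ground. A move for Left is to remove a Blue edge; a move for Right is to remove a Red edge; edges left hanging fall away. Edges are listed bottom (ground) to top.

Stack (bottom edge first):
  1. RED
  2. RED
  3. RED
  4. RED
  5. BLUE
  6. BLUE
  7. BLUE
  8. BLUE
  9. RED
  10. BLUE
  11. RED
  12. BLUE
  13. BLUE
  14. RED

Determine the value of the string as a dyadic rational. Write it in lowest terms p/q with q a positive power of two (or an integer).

step 1: add RED to get R; options L={  } R={ 0 } — -1
step 2: add RED to get RR; options L={  } R={ -1, 0 } — -2
step 3: add RED to get RRR; options L={  } R={ -2, -1, 0 } — -3
step 4: add RED to get RRRR; options L={  } R={ -3, -2, -1, 0 } — -4
step 5: add BLUE to get RRRRB; options L={ -4 } R={ -3, -2, -1, 0 } — -7/2
step 6: add BLUE to get RRRRBB; options L={ -4, -7/2 } R={ -3, -2, -1, 0 } — -13/4
step 7: add BLUE to get RRRRBBB; options L={ -4, -7/2, -13/4 } R={ -3, -2, -1, 0 } — -25/8
step 8: add BLUE to get RRRRBBBB; options L={ -4, -7/2, -13/4, -25/8 } R={ -3, -2, -1, 0 } — -49/16
step 9: add RED to get RRRRBBBBR; options L={ -4, -7/2, -13/4, -25/8 } R={ -49/16, -3, -2, -1, 0 } — -99/32
step 10: add BLUE to get RRRRBBBBRB; options L={ -4, -7/2, -13/4, -25/8, -99/32 } R={ -49/16, -3, -2, -1, 0 } — -197/64
step 11: add RED to get RRRRBBBBRBR; options L={ -4, -7/2, -13/4, -25/8, -99/32 } R={ -197/64, -49/16, -3, -2, -1, 0 } — -395/128
step 12: add BLUE to get RRRRBBBBRBRB; options L={ -4, -7/2, -13/4, -25/8, -99/32, -395/128 } R={ -197/64, -49/16, -3, -2, -1, 0 } — -789/256
step 13: add BLUE to get RRRRBBBBRBRBB; options L={ -4, -7/2, -13/4, -25/8, -99/32, -395/128, -789/256 } R={ -197/64, -49/16, -3, -2, -1, 0 } — -1577/512
step 14: add RED to get RRRRBBBBRBRBBR; options L={ -4, -7/2, -13/4, -25/8, -99/32, -395/128, -789/256 } R={ -1577/512, -197/64, -49/16, -3, -2, -1, 0 } — -3155/1024

-3155/1024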